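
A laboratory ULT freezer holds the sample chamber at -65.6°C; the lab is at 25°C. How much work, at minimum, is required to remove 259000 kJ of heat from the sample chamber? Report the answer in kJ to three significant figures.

113000 kJ

In absolute terms T_C = 207.55 K and T_H = 298.15 K, so ΔT = 90.60 K.
The reversible limit is COP_R = T_C/ΔT = 2.291, so W_min = Q_C/COP = Q_C·ΔT/T_C.
W_min = 259000 × 90.60/207.55 = 113100 kJ.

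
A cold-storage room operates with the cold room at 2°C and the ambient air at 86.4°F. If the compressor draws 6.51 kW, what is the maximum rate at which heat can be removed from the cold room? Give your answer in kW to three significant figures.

63.5 kW

In absolute terms T_C = 275.15 K and T_H = 303.37 K, so ΔT = 28.22 K.
COP_Carnot = T_C/ΔT = 275.15/28.22 = 9.749.
Q̇_max = COP_Carnot × Ẇ = 9.749 × 6.510 kW = 63.47 kW.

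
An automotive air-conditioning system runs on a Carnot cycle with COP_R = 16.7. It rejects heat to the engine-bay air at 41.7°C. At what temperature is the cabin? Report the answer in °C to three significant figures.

For a Carnot refrigerator COP_R = T_C/(T_H − T_C), so T_C = COP·T_H/(1 + COP).
With T_H = 314.85 K, T_C = 16.7 × 314.85/17.70 = 297.06 K.
Converting, 297.06 K = 23.91°C.

23.9 °C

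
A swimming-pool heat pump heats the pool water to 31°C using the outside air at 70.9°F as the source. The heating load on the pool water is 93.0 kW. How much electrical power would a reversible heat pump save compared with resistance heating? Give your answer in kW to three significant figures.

90.1 kW

In absolute terms T_C = 294.76 K and T_H = 304.15 K, so ΔT = 9.389 K.
COP_Carnot = T_H/ΔT = 304.15/9.389 = 32.39.
Resistance heating needs Ẇ_res = Q̇_H = 93.00 kW; the reversible heat pump needs only Ẇ_hp = Q̇_H/COP = 2.871 kW.
Saving = 93.00 − 2.871 = 90.13 kW.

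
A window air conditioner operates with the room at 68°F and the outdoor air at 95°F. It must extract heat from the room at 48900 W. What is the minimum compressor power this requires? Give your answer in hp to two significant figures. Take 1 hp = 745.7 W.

3.4 hp

In absolute terms T_C = 293.15 K and T_H = 308.15 K, so ΔT = 15.00 K.
COP_Carnot = T_C/ΔT = 293.15/15.00 = 19.54.
Ẇ_min = Q̇/COP_Carnot = 48900/19.54 = 2502 W = 3.355 hp.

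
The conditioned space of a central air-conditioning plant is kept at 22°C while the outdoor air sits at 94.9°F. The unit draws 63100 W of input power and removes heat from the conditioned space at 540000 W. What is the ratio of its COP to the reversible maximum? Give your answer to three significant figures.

0.375

COP_actual = Q̇_C/Ẇ = 540000/63100 = 8.558.
In absolute terms T_C = 295.15 K and T_H = 308.09 K, so ΔT = 12.94 K.
COP_Carnot = T_C/ΔT = 295.15/12.94 = 22.80.
η_II = COP_actual/COP_Carnot = 8.558/22.80 = 0.3753.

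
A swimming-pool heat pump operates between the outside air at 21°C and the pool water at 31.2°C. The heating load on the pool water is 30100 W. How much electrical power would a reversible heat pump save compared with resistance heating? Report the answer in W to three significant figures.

29100 W

In absolute terms T_C = 294.15 K and T_H = 304.35 K, so ΔT = 10.20 K.
COP_Carnot = T_H/ΔT = 304.35/10.20 = 29.84.
Resistance heating needs Ẇ_res = Q̇_H = 30100 W; the reversible heat pump needs only Ẇ_hp = Q̇_H/COP = 1009 W.
Saving = 30100 − 1009 = 29090 W.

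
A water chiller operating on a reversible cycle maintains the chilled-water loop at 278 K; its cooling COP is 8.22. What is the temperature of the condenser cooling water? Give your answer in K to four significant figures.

COP_R = T_C/(T_H − T_C) gives T_H − T_C = T_C/COP.
With T_C = 278.00 K, T_H = 278.00 × (1 + 1/8.22) = 311.82 K.

311.8 K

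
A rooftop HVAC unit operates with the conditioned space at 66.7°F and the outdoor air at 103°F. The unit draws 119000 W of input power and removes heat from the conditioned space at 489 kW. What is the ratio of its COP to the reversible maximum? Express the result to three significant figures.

0.283

Converting, Q̇_C = 489.0 kW = 489000 W, so COP_actual = Q̇_C/Ẇ = 489000/119000 = 4.109.
In absolute terms T_C = 292.43 K and T_H = 312.59 K, so ΔT = 20.17 K.
COP_Carnot = T_C/ΔT = 292.43/20.17 = 14.50.
η_II = COP_actual/COP_Carnot = 4.109/14.50 = 0.2834.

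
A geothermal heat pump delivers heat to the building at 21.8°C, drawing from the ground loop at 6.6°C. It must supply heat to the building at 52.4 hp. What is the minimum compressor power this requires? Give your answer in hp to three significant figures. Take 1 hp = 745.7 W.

2.70 hp

In absolute terms T_C = 279.75 K and T_H = 294.95 K, so ΔT = 15.20 K.
COP_Carnot = T_H/ΔT = 294.95/15.20 = 19.40.
Ẇ_min = Q̇/COP_Carnot = 52.40/19.40 = 2.700 hp.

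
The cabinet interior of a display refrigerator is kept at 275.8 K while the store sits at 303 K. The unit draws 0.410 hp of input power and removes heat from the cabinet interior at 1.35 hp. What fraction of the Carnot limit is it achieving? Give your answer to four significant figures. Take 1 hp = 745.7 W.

COP_actual = Q̇_C/Ẇ = 1.350/0.4100 = 3.293.
The reservoir spacing is ΔT = 303 − 275.8 = 27.20 K.
COP_Carnot = T_C/ΔT = 275.80/27.20 = 10.14.
η_II = COP_actual/COP_Carnot = 3.293/10.14 = 0.3247.

0.3247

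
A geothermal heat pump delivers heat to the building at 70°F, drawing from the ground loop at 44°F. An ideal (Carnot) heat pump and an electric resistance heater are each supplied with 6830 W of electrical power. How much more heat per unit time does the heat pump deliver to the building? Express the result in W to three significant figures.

132000 W

In absolute terms T_C = 279.82 K and T_H = 294.26 K, so ΔT = 14.44 K.
COP_Carnot = T_H/ΔT = 294.26/14.44 = 20.37.
The heat pump delivers Q̇_H = COP × Ẇ = 139100 W; the resistance heater delivers Ẇ = 6830 W.
Extra = (COP − 1)·Ẇ = 132300 W.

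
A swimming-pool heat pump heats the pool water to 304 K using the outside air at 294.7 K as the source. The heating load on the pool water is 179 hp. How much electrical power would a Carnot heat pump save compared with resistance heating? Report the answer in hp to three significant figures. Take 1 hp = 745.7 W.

174 hp

The reservoir spacing is ΔT = 304 − 294.7 = 9.300 K.
COP_Carnot = T_H/ΔT = 304.00/9.300 = 32.69.
Resistance heating needs Ẇ_res = Q̇_H = 179.0 hp; the reversible heat pump needs only Ẇ_hp = Q̇_H/COP = 5.476 hp.
Saving = 179.0 − 5.476 = 173.5 hp.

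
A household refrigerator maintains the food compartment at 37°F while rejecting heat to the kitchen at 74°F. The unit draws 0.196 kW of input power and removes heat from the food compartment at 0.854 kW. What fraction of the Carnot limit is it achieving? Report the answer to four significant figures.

COP_actual = Q̇_C/Ẇ = 0.8540/0.1960 = 4.357.
In absolute terms T_C = 275.93 K and T_H = 296.48 K, so ΔT = 20.56 K.
COP_Carnot = T_C/ΔT = 275.93/20.56 = 13.42.
η_II = COP_actual/COP_Carnot = 4.357/13.42 = 0.3246.

0.3246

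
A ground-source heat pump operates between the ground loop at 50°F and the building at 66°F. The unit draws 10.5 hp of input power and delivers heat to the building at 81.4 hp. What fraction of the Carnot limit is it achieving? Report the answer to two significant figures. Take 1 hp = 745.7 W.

0.24

COP_actual = Q̇_H/Ẇ = 81.40/10.50 = 7.752.
In absolute terms T_C = 283.15 K and T_H = 292.04 K, so ΔT = 8.889 K.
COP_Carnot = T_H/ΔT = 292.04/8.889 = 32.85.
η_II = COP_actual/COP_Carnot = 7.752/32.85 = 0.2360.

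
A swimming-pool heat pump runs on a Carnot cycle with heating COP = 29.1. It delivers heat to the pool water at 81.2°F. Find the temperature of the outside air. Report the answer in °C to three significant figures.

17.0 °C

COP_HP = T_H/(T_H − T_C) gives T_H − T_C = T_H/COP.
With T_H = 300.48 K, T_C = 300.48 × (1 − 1/29.1) = 290.16 K.
Converting, 290.16 K = 17.01°C.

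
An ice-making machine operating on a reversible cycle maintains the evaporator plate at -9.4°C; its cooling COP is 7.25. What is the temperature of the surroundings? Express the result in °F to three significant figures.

COP_R = T_C/(T_H − T_C) gives T_H − T_C = T_C/COP.
With T_C = 263.75 K, T_H = 263.75 × (1 + 1/7.25) = 300.13 K.
Converting, 300.13 K = 80.56°F.

80.6 °F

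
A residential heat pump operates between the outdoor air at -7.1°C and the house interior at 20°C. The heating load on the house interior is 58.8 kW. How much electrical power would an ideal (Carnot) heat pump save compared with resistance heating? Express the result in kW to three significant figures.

In absolute terms T_C = 266.05 K and T_H = 293.15 K, so ΔT = 27.10 K.
COP_Carnot = T_H/ΔT = 293.15/27.10 = 10.82.
Resistance heating needs Ẇ_res = Q̇_H = 58.80 kW; the reversible heat pump needs only Ẇ_hp = Q̇_H/COP = 5.436 kW.
Saving = 58.80 − 5.436 = 53.36 kW.

53.4 kW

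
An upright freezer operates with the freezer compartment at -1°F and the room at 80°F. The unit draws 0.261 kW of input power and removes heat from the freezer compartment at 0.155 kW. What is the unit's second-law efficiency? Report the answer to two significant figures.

0.10

COP_actual = Q̇_C/Ẇ = 0.1550/0.2610 = 0.5939.
In absolute terms T_C = 254.82 K and T_H = 299.82 K, so ΔT = 45.00 K.
COP_Carnot = T_C/ΔT = 254.82/45.00 = 5.663.
η_II = COP_actual/COP_Carnot = 0.5939/5.663 = 0.1049.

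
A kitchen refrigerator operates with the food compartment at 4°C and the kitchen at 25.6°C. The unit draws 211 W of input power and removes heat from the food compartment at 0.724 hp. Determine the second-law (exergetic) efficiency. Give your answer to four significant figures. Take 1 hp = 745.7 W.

Converting, Q̇_C = 0.7240 hp = 539.9 W, so COP_actual = Q̇_C/Ẇ = 539.9/211.0 = 2.559.
In absolute terms T_C = 277.15 K and T_H = 298.75 K, so ΔT = 21.60 K.
COP_Carnot = T_C/ΔT = 277.15/21.60 = 12.83.
η_II = COP_actual/COP_Carnot = 2.559/12.83 = 0.1994.

0.1994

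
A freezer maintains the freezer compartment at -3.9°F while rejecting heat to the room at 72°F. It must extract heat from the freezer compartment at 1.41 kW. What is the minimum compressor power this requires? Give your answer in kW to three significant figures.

0.235 kW

In absolute terms T_C = 253.21 K and T_H = 295.37 K, so ΔT = 42.17 K.
COP_Carnot = T_C/ΔT = 253.21/42.17 = 6.005.
Ẇ_min = Q̇/COP_Carnot = 1.410/6.005 = 0.2348 kW.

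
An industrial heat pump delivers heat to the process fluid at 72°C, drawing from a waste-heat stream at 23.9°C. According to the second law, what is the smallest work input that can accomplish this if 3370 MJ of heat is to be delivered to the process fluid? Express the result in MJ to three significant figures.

In absolute terms T_C = 297.05 K and T_H = 345.15 K, so ΔT = 48.10 K.
The reversible limit is COP_HP = T_H/ΔT = 7.176, so W_min = Q_H/COP = Q_H·ΔT/T_H.
W_min = 3370 × 48.10/345.15 = 469.6 MJ.

470 MJ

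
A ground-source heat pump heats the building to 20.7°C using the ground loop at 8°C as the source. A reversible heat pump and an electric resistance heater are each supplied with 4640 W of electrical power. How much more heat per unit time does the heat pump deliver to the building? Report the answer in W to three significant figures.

103000 W

In absolute terms T_C = 281.15 K and T_H = 293.85 K, so ΔT = 12.70 K.
COP_Carnot = T_H/ΔT = 293.85/12.70 = 23.14.
The heat pump delivers Q̇_H = COP × Ẇ = 107400 W; the resistance heater delivers Ẇ = 4640 W.
Extra = (COP − 1)·Ẇ = 102700 W.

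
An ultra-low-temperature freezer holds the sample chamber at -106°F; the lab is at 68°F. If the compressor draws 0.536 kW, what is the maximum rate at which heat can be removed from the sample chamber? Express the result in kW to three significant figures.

1.09 kW

In absolute terms T_C = 196.48 K and T_H = 293.15 K, so ΔT = 96.67 K.
COP_Carnot = T_C/ΔT = 196.48/96.67 = 2.033.
Q̇_max = COP_Carnot × Ẇ = 2.033 × 0.5360 kW = 1.089 kW.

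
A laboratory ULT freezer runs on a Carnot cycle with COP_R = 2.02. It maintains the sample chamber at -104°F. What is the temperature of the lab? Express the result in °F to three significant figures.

COP_R = T_C/(T_H − T_C) gives T_H − T_C = T_C/COP.
With T_C = 197.59 K, T_H = 197.59 × (1 + 1/2.02) = 295.41 K.
Converting, 295.41 K = 72.07°F.

72.1 °F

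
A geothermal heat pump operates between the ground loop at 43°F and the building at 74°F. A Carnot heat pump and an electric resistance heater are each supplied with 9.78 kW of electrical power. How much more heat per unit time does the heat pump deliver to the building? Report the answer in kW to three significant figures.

159 kW

In absolute terms T_C = 279.26 K and T_H = 296.48 K, so ΔT = 17.22 K.
COP_Carnot = T_H/ΔT = 296.48/17.22 = 17.22.
The heat pump delivers Q̇_H = COP × Ẇ = 168.4 kW; the resistance heater delivers Ẇ = 9.780 kW.
Extra = (COP − 1)·Ẇ = 158.6 kW.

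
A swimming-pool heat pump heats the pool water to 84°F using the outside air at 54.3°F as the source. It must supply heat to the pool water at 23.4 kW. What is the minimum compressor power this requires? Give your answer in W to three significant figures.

In absolute terms T_C = 285.54 K and T_H = 302.04 K, so ΔT = 16.50 K.
COP_Carnot = T_H/ΔT = 302.04/16.50 = 18.31.
Ẇ_min = Q̇/COP_Carnot = 23.40/18.31 = 1.278 kW = 1278 W.

1280 W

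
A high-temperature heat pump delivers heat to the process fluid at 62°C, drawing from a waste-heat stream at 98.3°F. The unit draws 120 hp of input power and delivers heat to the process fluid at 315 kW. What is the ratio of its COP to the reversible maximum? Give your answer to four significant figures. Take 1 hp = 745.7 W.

0.2643

Converting, Q̇_H = 315.0 kW = 422.4 hp, so COP_actual = Q̇_H/Ẇ = 422.4/120.0 = 3.520.
In absolute terms T_C = 309.98 K and T_H = 335.15 K, so ΔT = 25.17 K.
COP_Carnot = T_H/ΔT = 335.15/25.17 = 13.32.
η_II = COP_actual/COP_Carnot = 3.520/13.32 = 0.2643.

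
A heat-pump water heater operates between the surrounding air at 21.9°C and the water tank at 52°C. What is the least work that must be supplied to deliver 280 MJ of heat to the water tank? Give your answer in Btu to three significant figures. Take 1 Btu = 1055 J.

24600 Btu

In absolute terms T_C = 295.05 K and T_H = 325.15 K, so ΔT = 30.10 K.
The reversible limit is COP_HP = T_H/ΔT = 10.80, so W_min = Q_H/COP = Q_H·ΔT/T_H.
W_min = 280.0 × 30.10/325.15 = 25.92 MJ = 24570 Btu.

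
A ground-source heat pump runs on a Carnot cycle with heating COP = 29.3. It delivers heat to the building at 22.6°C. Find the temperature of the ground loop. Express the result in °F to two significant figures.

COP_HP = T_H/(T_H − T_C) gives T_H − T_C = T_H/COP.
With T_H = 295.75 K, T_C = 295.75 × (1 − 1/29.3) = 285.66 K.
Converting, 285.66 K = 54.51°F.

55 °F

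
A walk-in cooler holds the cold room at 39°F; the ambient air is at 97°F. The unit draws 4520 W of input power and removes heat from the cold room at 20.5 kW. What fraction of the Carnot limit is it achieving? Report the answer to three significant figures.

Converting, Q̇_C = 20.50 kW = 20500 W, so COP_actual = Q̇_C/Ẇ = 20500/4520 = 4.535.
In absolute terms T_C = 277.04 K and T_H = 309.26 K, so ΔT = 32.22 K.
COP_Carnot = T_C/ΔT = 277.04/32.22 = 8.598.
η_II = COP_actual/COP_Carnot = 4.535/8.598 = 0.5275.

0.528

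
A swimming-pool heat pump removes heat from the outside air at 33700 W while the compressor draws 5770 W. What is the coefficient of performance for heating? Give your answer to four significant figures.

The first law gives Q̇_H = Q̇_C + Ẇ, so the three rates are Q̇_C = 33700, Q̇_H = 39470, Ẇ = 5770 W.
COP_HP = Q̇_H/Ẇ = 39470/5770 = 6.841.

6.841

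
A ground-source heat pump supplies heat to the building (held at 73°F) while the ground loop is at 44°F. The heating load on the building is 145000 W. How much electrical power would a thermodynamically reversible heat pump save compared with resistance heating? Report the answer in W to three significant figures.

137000 W

In absolute terms T_C = 279.82 K and T_H = 295.93 K, so ΔT = 16.11 K.
COP_Carnot = T_H/ΔT = 295.93/16.11 = 18.37.
Resistance heating needs Ẇ_res = Q̇_H = 145000 W; the reversible heat pump needs only Ẇ_hp = Q̇_H/COP = 7894 W.
Saving = 145000 − 7894 = 137100 W.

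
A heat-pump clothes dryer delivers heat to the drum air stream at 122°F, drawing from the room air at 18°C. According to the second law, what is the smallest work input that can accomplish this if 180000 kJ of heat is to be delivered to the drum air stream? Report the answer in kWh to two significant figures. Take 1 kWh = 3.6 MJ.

5.0 kWh

In absolute terms T_C = 291.15 K and T_H = 323.15 K, so ΔT = 32.00 K.
The reversible limit is COP_HP = T_H/ΔT = 10.10, so W_min = Q_H/COP = Q_H·ΔT/T_H.
W_min = 180000 × 32.00/323.15 = 17820 kJ = 4.951 kWh.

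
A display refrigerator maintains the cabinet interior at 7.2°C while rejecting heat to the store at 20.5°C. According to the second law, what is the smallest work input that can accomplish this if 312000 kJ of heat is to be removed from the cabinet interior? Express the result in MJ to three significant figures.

In absolute terms T_C = 280.35 K and T_H = 293.65 K, so ΔT = 13.30 K.
The reversible limit is COP_R = T_C/ΔT = 21.08, so W_min = Q_C/COP = Q_C·ΔT/T_C.
W_min = 312000 × 13.30/280.35 = 14800 kJ = 14.80 MJ.

14.8 MJ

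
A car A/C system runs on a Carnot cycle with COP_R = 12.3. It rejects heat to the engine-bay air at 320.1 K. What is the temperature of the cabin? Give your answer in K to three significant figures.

For a Carnot refrigerator COP_R = T_C/(T_H − T_C), so T_C = COP·T_H/(1 + COP).
With T_H = 320.10 K, T_C = 12.3 × 320.10/13.30 = 296.03 K.

296 K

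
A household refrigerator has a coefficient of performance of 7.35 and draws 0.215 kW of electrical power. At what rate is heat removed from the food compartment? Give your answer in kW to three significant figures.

1.58 kW

Q̇_C = COP × Ẇ = 7.35 × 0.2150 = 1.580 kW.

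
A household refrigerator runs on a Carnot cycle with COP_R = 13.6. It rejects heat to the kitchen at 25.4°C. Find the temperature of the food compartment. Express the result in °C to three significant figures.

4.95 °C

For a Carnot refrigerator COP_R = T_C/(T_H − T_C), so T_C = COP·T_H/(1 + COP).
With T_H = 298.55 K, T_C = 13.6 × 298.55/14.60 = 278.10 K.
Converting, 278.10 K = 4.95°C.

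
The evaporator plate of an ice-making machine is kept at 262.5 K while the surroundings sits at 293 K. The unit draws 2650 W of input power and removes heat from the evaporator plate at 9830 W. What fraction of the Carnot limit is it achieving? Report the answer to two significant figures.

0.43

COP_actual = Q̇_C/Ẇ = 9830/2650 = 3.709.
The reservoir spacing is ΔT = 293 − 262.5 = 30.50 K.
COP_Carnot = T_C/ΔT = 262.50/30.50 = 8.607.
η_II = COP_actual/COP_Carnot = 3.709/8.607 = 0.4310.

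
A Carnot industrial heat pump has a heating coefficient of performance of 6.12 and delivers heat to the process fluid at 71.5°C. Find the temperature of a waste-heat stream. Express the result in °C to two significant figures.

15 °C

COP_HP = T_H/(T_H − T_C) gives T_H − T_C = T_H/COP.
With T_H = 344.65 K, T_C = 344.65 × (1 − 1/6.12) = 288.33 K.
Converting, 288.33 K = 15.18°C.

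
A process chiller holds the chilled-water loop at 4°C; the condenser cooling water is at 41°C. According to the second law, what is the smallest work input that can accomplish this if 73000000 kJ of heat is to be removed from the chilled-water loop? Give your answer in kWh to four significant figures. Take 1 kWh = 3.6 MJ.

2707 kWh

In absolute terms T_C = 277.15 K and T_H = 314.15 K, so ΔT = 37.00 K.
The reversible limit is COP_R = T_C/ΔT = 7.491, so W_min = Q_C/COP = Q_C·ΔT/T_C.
W_min = 73000000 × 37.00/277.15 = 9746000 kJ = 2707 kWh.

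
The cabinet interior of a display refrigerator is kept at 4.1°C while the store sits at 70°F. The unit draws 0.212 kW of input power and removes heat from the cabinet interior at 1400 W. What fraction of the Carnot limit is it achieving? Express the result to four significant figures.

Converting, Q̇_C = 1400 W = 1.400 kW, so COP_actual = Q̇_C/Ẇ = 1.400/0.2120 = 6.604.
In absolute terms T_C = 277.25 K and T_H = 294.26 K, so ΔT = 17.01 K.
COP_Carnot = T_C/ΔT = 277.25/17.01 = 16.30.
η_II = COP_actual/COP_Carnot = 6.604/16.30 = 0.4052.

0.4052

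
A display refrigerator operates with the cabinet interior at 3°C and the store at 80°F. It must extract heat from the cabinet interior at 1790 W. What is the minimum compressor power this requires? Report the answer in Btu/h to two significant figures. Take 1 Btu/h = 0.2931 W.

In absolute terms T_C = 276.15 K and T_H = 299.82 K, so ΔT = 23.67 K.
COP_Carnot = T_C/ΔT = 276.15/23.67 = 11.67.
Ẇ_min = Q̇/COP_Carnot = 1790/11.67 = 153.4 W = 523.4 Btu/h.

520 Btu/h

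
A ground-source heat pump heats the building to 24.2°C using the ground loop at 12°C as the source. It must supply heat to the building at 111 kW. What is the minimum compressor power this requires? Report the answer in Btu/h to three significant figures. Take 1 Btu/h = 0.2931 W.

In absolute terms T_C = 285.15 K and T_H = 297.35 K, so ΔT = 12.20 K.
COP_Carnot = T_H/ΔT = 297.35/12.20 = 24.37.
Ẇ_min = Q̇/COP_Carnot = 111.0/24.37 = 4.554 kW = 15540 Btu/h.

15500 Btu/h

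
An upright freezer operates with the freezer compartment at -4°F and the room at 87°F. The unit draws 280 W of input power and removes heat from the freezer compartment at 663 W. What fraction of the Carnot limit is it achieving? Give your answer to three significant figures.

0.473

COP_actual = Q̇_C/Ẇ = 663.0/280.0 = 2.368.
In absolute terms T_C = 253.15 K and T_H = 303.71 K, so ΔT = 50.56 K.
COP_Carnot = T_C/ΔT = 253.15/50.56 = 5.007.
η_II = COP_actual/COP_Carnot = 2.368/5.007 = 0.4729.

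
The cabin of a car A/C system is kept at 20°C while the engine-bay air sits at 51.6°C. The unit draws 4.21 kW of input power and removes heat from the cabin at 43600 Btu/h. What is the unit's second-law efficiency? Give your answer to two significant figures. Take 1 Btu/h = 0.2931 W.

0.33

Converting, Q̇_C = 43600 Btu/h = 12.78 kW, so COP_actual = Q̇_C/Ẇ = 12.78/4.210 = 3.035.
In absolute terms T_C = 293.15 K and T_H = 324.75 K, so ΔT = 31.60 K.
COP_Carnot = T_C/ΔT = 293.15/31.60 = 9.277.
η_II = COP_actual/COP_Carnot = 3.035/9.277 = 0.3272.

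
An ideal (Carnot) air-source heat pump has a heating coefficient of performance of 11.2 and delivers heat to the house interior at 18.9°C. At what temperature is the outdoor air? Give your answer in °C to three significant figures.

COP_HP = T_H/(T_H − T_C) gives T_H − T_C = T_H/COP.
With T_H = 292.05 K, T_C = 292.05 × (1 − 1/11.2) = 265.97 K.
Converting, 265.97 K = -7.18°C.

-7.18 °C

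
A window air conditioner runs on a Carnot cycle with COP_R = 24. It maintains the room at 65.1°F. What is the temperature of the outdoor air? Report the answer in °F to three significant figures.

87.0 °F

COP_R = T_C/(T_H − T_C) gives T_H − T_C = T_C/COP.
With T_C = 291.54 K, T_H = 291.54 × (1 + 1/24) = 303.69 K.
Converting, 303.69 K = 86.97°F.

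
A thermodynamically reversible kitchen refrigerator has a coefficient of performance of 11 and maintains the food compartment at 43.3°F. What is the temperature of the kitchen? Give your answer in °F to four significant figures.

COP_R = T_C/(T_H − T_C) gives T_H − T_C = T_C/COP.
With T_C = 279.43 K, T_H = 279.43 × (1 + 1/11) = 304.83 K.
Converting, 304.83 K = 89.02°F.

89.02 °F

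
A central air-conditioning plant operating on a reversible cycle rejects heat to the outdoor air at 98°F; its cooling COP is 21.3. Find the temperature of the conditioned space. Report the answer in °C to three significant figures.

22.8 °C

For a Carnot refrigerator COP_R = T_C/(T_H − T_C), so T_C = COP·T_H/(1 + COP).
With T_H = 309.82 K, T_C = 21.3 × 309.82/22.30 = 295.92 K.
Converting, 295.92 K = 22.77°C.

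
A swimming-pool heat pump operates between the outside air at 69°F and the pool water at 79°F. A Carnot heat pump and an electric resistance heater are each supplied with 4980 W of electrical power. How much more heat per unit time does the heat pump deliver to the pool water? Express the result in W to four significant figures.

In absolute terms T_C = 293.71 K and T_H = 299.26 K, so ΔT = 5.556 K.
COP_Carnot = T_H/ΔT = 299.26/5.556 = 53.87.
The heat pump delivers Q̇_H = COP × Ẇ = 268300 W; the resistance heater delivers Ẇ = 4980 W.
Extra = (COP − 1)·Ẇ = 263300 W.

263300 W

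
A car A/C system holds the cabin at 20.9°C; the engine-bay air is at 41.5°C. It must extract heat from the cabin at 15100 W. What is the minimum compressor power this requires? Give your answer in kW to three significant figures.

1.06 kW

In absolute terms T_C = 294.05 K and T_H = 314.65 K, so ΔT = 20.60 K.
COP_Carnot = T_C/ΔT = 294.05/20.60 = 14.27.
Ẇ_min = Q̇/COP_Carnot = 15100/14.27 = 1058 W = 1.058 kW.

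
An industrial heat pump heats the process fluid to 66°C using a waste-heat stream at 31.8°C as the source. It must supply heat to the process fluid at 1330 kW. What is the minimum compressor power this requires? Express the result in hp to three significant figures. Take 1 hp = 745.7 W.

In absolute terms T_C = 304.95 K and T_H = 339.15 K, so ΔT = 34.20 K.
COP_Carnot = T_H/ΔT = 339.15/34.20 = 9.917.
Ẇ_min = Q̇/COP_Carnot = 1330/9.917 = 134.1 kW = 179.9 hp.

180 hp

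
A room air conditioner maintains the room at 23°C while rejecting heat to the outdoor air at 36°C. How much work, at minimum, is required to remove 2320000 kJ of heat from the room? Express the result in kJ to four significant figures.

101800 kJ

In absolute terms T_C = 296.15 K and T_H = 309.15 K, so ΔT = 13.00 K.
The reversible limit is COP_R = T_C/ΔT = 22.78, so W_min = Q_C/COP = Q_C·ΔT/T_C.
W_min = 2320000 × 13.00/296.15 = 101800 kJ.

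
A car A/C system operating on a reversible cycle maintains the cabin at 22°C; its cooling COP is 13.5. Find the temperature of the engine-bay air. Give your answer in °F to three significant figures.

111 °F

COP_R = T_C/(T_H − T_C) gives T_H − T_C = T_C/COP.
With T_C = 295.15 K, T_H = 295.15 × (1 + 1/13.5) = 317.01 K.
Converting, 317.01 K = 110.95°F.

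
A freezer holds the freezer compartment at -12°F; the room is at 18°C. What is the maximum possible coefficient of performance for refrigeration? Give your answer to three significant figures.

5.86

In absolute terms T_C = 248.71 K and T_H = 291.15 K, so ΔT = 42.44 K.
For a reversible cycle, COP_Carnot = T_C/ΔT = 248.71/42.44 = 5.860.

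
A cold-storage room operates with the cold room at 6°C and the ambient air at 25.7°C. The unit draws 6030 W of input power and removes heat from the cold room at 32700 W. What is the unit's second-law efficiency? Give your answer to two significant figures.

0.38

COP_actual = Q̇_C/Ẇ = 32700/6030 = 5.423.
In absolute terms T_C = 279.15 K and T_H = 298.85 K, so ΔT = 19.70 K.
COP_Carnot = T_C/ΔT = 279.15/19.70 = 14.17.
η_II = COP_actual/COP_Carnot = 5.423/14.17 = 0.3827.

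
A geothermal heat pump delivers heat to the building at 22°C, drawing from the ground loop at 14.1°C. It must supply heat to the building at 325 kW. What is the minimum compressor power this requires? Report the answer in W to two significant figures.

In absolute terms T_C = 287.25 K and T_H = 295.15 K, so ΔT = 7.900 K.
COP_Carnot = T_H/ΔT = 295.15/7.900 = 37.36.
Ẇ_min = Q̇/COP_Carnot = 325.0/37.36 = 8.699 kW = 8699 W.

8700 W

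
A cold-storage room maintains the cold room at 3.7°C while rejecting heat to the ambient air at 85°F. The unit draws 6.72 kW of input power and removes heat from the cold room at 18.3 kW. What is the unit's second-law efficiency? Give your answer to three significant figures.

COP_actual = Q̇_C/Ẇ = 18.30/6.720 = 2.723.
In absolute terms T_C = 276.85 K and T_H = 302.59 K, so ΔT = 25.74 K.
COP_Carnot = T_C/ΔT = 276.85/25.74 = 10.75.
η_II = COP_actual/COP_Carnot = 2.723/10.75 = 0.2532.

0.253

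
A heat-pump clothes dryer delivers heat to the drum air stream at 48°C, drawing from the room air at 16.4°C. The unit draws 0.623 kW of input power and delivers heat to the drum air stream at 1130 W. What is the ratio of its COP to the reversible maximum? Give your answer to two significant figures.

0.18

Converting, Q̇_H = 1130 W = 1.130 kW, so COP_actual = Q̇_H/Ẇ = 1.130/0.6230 = 1.814.
In absolute terms T_C = 289.55 K and T_H = 321.15 K, so ΔT = 31.60 K.
COP_Carnot = T_H/ΔT = 321.15/31.60 = 10.16.
η_II = COP_actual/COP_Carnot = 1.814/10.16 = 0.1785.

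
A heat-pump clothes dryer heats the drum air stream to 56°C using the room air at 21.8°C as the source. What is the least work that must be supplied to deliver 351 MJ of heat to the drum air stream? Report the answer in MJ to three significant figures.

In absolute terms T_C = 294.95 K and T_H = 329.15 K, so ΔT = 34.20 K.
The reversible limit is COP_HP = T_H/ΔT = 9.624, so W_min = Q_H/COP = Q_H·ΔT/T_H.
W_min = 351.0 × 34.20/329.15 = 36.47 MJ.

36.5 MJ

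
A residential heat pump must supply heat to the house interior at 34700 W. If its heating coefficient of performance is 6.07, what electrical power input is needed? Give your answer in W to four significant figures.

5717 W

Ẇ = Q̇_H/COP_HP = 34700/6.07 = 5717 W.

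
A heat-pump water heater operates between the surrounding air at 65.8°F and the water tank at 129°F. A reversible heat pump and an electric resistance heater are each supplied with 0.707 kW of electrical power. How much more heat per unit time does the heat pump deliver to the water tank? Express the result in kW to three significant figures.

In absolute terms T_C = 291.93 K and T_H = 327.04 K, so ΔT = 35.11 K.
COP_Carnot = T_H/ΔT = 327.04/35.11 = 9.314.
The heat pump delivers Q̇_H = COP × Ẇ = 6.585 kW; the resistance heater delivers Ẇ = 0.7070 kW.
Extra = (COP − 1)·Ẇ = 5.878 kW.

5.88 kW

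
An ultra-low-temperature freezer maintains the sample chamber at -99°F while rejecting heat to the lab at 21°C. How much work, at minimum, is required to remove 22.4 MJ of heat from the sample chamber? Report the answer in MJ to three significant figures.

In absolute terms T_C = 200.37 K and T_H = 294.15 K, so ΔT = 93.78 K.
The reversible limit is COP_R = T_C/ΔT = 2.137, so W_min = Q_C/COP = Q_C·ΔT/T_C.
W_min = 22.40 × 93.78/200.37 = 10.48 MJ.

10.5 MJ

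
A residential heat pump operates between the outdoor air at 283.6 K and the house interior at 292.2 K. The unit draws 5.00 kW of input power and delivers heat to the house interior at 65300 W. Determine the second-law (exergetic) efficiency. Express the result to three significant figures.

Converting, Q̇_H = 65300 W = 65.30 kW, so COP_actual = Q̇_H/Ẇ = 65.30/5.000 = 13.06.
The reservoir spacing is ΔT = 292.2 − 283.6 = 8.600 K.
COP_Carnot = T_H/ΔT = 292.20/8.600 = 33.98.
η_II = COP_actual/COP_Carnot = 13.06/33.98 = 0.3844.

0.384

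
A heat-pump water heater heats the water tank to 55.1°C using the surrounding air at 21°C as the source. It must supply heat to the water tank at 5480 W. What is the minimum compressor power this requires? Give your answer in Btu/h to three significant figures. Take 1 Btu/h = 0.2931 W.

In absolute terms T_C = 294.15 K and T_H = 328.25 K, so ΔT = 34.10 K.
COP_Carnot = T_H/ΔT = 328.25/34.10 = 9.626.
Ẇ_min = Q̇/COP_Carnot = 5480/9.626 = 569.3 W = 1942 Btu/h.

1940 Btu/h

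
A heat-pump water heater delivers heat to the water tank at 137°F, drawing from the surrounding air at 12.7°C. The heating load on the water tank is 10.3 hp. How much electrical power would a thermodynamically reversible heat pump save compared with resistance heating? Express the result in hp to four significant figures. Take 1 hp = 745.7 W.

In absolute terms T_C = 285.85 K and T_H = 331.48 K, so ΔT = 45.63 K.
COP_Carnot = T_H/ΔT = 331.48/45.63 = 7.264.
Resistance heating needs Ẇ_res = Q̇_H = 10.30 hp; the reversible heat pump needs only Ẇ_hp = Q̇_H/COP = 1.418 hp.
Saving = 10.30 − 1.418 = 8.882 hp.

8.882 hp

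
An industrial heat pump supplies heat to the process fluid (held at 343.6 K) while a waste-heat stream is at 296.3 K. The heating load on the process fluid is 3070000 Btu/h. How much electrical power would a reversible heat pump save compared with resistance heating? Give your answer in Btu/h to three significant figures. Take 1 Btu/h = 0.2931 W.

2650000 Btu/h

The reservoir spacing is ΔT = 343.6 − 296.3 = 47.30 K.
COP_Carnot = T_H/ΔT = 343.60/47.30 = 7.264.
Resistance heating needs Ẇ_res = Q̇_H = 3070000 Btu/h; the reversible heat pump needs only Ẇ_hp = Q̇_H/COP = 422600 Btu/h.
Saving = 3070000 − 422600 = 2647000 Btu/h.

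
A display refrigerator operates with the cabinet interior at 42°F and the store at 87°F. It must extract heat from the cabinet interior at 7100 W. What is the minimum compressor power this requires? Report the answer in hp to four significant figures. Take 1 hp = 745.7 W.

In absolute terms T_C = 278.71 K and T_H = 303.71 K, so ΔT = 25.00 K.
COP_Carnot = T_C/ΔT = 278.71/25.00 = 11.15.
Ẇ_min = Q̇/COP_Carnot = 7100/11.15 = 636.9 W = 0.8541 hp.

0.8541 hp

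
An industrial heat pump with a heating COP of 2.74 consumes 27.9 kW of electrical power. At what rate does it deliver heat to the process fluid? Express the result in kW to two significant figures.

76 kW

Q̇_H = COP_HP × Ẇ = 2.74 × 27.90 = 76.45 kW.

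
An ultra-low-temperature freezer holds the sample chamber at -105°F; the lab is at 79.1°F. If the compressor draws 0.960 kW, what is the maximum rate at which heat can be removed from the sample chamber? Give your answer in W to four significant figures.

1849 W

In absolute terms T_C = 197.04 K and T_H = 299.32 K, so ΔT = 102.3 K.
COP_Carnot = T_C/ΔT = 197.04/102.3 = 1.927.
Q̇_max = COP_Carnot × Ẇ = 1.927 × 0.9600 kW = 1.849 kW = 1849 W.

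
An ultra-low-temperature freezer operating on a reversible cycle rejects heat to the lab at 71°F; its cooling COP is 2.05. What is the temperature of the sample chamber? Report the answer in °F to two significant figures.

For a Carnot refrigerator COP_R = T_C/(T_H − T_C), so T_C = COP·T_H/(1 + COP).
With T_H = 294.82 K, T_C = 2.05 × 294.82/3.050 = 198.16 K.
Converting, 198.16 K = -102.99°F.

-100 °F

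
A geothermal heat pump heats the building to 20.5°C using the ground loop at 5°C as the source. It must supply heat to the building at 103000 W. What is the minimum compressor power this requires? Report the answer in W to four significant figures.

In absolute terms T_C = 278.15 K and T_H = 293.65 K, so ΔT = 15.50 K.
COP_Carnot = T_H/ΔT = 293.65/15.50 = 18.95.
Ẇ_min = Q̇/COP_Carnot = 103000/18.95 = 5437 W.

5437 W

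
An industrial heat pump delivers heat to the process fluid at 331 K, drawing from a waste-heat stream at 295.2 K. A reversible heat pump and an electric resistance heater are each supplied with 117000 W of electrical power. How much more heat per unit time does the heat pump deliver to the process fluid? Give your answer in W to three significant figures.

The reservoir spacing is ΔT = 331 − 295.2 = 35.80 K.
COP_Carnot = T_H/ΔT = 331.00/35.80 = 9.246.
The heat pump delivers Q̇_H = COP × Ẇ = 1082000 W; the resistance heater delivers Ẇ = 117000 W.
Extra = (COP − 1)·Ẇ = 964800 W.

965000 W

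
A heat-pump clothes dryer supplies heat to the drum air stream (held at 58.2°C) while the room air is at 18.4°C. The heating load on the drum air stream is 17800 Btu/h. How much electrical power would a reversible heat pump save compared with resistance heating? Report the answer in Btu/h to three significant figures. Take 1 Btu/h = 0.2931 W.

15700 Btu/h

In absolute terms T_C = 291.55 K and T_H = 331.35 K, so ΔT = 39.80 K.
COP_Carnot = T_H/ΔT = 331.35/39.80 = 8.325.
Resistance heating needs Ẇ_res = Q̇_H = 17800 Btu/h; the reversible heat pump needs only Ẇ_hp = Q̇_H/COP = 2138 Btu/h.
Saving = 17800 − 2138 = 15660 Btu/h.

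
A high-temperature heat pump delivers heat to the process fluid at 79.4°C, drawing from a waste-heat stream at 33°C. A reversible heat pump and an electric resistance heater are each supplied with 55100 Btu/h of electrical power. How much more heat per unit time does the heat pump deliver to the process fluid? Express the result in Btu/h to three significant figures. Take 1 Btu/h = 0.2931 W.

In absolute terms T_C = 306.15 K and T_H = 352.55 K, so ΔT = 46.40 K.
COP_Carnot = T_H/ΔT = 352.55/46.40 = 7.598.
The heat pump delivers Q̇_H = COP × Ẇ = 418700 Btu/h; the resistance heater delivers Ẇ = 55100 Btu/h.
Extra = (COP − 1)·Ẇ = 363600 Btu/h.

364000 Btu/h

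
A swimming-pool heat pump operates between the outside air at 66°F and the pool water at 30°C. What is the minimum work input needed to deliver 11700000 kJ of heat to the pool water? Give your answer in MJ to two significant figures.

430 MJ

In absolute terms T_C = 292.04 K and T_H = 303.15 K, so ΔT = 11.11 K.
The reversible limit is COP_HP = T_H/ΔT = 27.28, so W_min = Q_H/COP = Q_H·ΔT/T_H.
W_min = 11700000 × 11.11/303.15 = 428800 kJ = 428.8 MJ.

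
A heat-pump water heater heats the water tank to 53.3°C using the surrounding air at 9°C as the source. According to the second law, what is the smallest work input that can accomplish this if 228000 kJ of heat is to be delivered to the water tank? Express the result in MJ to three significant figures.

In absolute terms T_C = 282.15 K and T_H = 326.45 K, so ΔT = 44.30 K.
The reversible limit is COP_HP = T_H/ΔT = 7.369, so W_min = Q_H/COP = Q_H·ΔT/T_H.
W_min = 228000 × 44.30/326.45 = 30940 kJ = 30.94 MJ.

30.9 MJ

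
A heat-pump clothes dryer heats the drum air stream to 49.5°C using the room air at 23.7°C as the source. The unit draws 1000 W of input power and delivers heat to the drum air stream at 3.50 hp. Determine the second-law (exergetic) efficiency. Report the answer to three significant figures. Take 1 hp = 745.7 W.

0.209

Converting, Q̇_H = 3.500 hp = 2610 W, so COP_actual = Q̇_H/Ẇ = 2610/1000 = 2.610.
In absolute terms T_C = 296.85 K and T_H = 322.65 K, so ΔT = 25.80 K.
COP_Carnot = T_H/ΔT = 322.65/25.80 = 12.51.
η_II = COP_actual/COP_Carnot = 2.610/12.51 = 0.2087.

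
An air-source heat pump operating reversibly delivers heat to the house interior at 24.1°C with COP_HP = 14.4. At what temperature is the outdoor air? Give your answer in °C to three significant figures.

COP_HP = T_H/(T_H − T_C) gives T_H − T_C = T_H/COP.
With T_H = 297.25 K, T_C = 297.25 × (1 − 1/14.4) = 276.61 K.
Converting, 276.61 K = 3.46°C.

3.46 °C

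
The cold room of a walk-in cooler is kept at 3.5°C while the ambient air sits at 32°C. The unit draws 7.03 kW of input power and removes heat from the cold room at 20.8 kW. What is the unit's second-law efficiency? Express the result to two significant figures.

0.30

COP_actual = Q̇_C/Ẇ = 20.80/7.030 = 2.959.
In absolute terms T_C = 276.65 K and T_H = 305.15 K, so ΔT = 28.50 K.
COP_Carnot = T_C/ΔT = 276.65/28.50 = 9.707.
η_II = COP_actual/COP_Carnot = 2.959/9.707 = 0.3048.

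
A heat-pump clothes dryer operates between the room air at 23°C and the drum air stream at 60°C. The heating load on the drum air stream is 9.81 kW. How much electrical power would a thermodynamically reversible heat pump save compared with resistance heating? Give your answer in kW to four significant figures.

In absolute terms T_C = 296.15 K and T_H = 333.15 K, so ΔT = 37.00 K.
COP_Carnot = T_H/ΔT = 333.15/37.00 = 9.004.
Resistance heating needs Ẇ_res = Q̇_H = 9.810 kW; the reversible heat pump needs only Ẇ_hp = Q̇_H/COP = 1.090 kW.
Saving = 9.810 − 1.090 = 8.720 kW.

8.720 kW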